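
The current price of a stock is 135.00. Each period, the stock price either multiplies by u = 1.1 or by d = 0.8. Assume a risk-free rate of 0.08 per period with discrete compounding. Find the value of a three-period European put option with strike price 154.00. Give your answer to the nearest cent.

3.83

Risk-neutral probability p = (1 + 0.08 − 0.8)/(1.1 − 0.8) = 0.2800/0.3000 = 0.9333
Terminal stock prices: S_uuu = 179.7, S_uud = 130.7, S_udd = 95.04, S_ddd = 69.12
Terminal payoffs (K − S): max(-25.69, 0) = 0, max(23.32, 0) = 23.32, max(58.96, 0) = 58.96, max(84.88, 0) = 84.88
Node uu (S = 163.4): V_uu = 1/1.08·[0.9333·0.0000 + 0.0667·23.3200] = 1.4395
Node ud (S = 118.8): V_ud = 1/1.08·[0.9333·23.3200 + 0.0667·58.9600] = 23.7926
Node dd (S = 86.4): V_dd = 1/1.08·[0.9333·58.9600 + 0.0667·84.8800] = 56.1926
Node u (S = 148.5): V_u = 1/1.08·[0.9333·1.4395 + 0.0667·23.7926] = 2.7127
Node d (S = 108): V_d = 1/1.08·[0.9333·23.7926 + 0.0667·56.1926] = 24.0302
Node 0 (S = 135): V_0 = 1/1.08·[0.9333·2.7127 + 0.0667·24.0302] = 3.8276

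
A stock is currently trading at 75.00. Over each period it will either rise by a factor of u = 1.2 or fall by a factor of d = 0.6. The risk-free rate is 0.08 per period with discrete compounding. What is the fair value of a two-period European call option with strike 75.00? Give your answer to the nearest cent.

18.11

Risk-neutral probability p = (1 + 0.08 − 0.6)/(1.2 − 0.6) = 0.4800/0.6000 = 0.8000
Terminal stock prices: S_uu = 108, S_ud = 54, S_dd = 27
Terminal payoffs (S − K): max(33, 0) = 33, max(-21, 0) = 0, max(-48, 0) = 0
Node u (S = 90): V_u = 1/1.08·[0.8000·33.0000 + 0.2000·0.0000] = 24.4444
Node d (S = 45): V_d = 1/1.08·[0.8000·0.0000 + 0.2000·0.0000] = 0.0000
Node 0 (S = 75): V_0 = 1/1.08·[0.8000·24.4444 + 0.2000·0.0000] = 18.1070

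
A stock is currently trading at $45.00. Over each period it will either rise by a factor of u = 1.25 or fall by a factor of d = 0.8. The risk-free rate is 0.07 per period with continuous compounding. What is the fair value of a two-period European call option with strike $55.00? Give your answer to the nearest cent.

Risk-neutral probability p = (e^0.07 − 0.8)/(1.25 − 0.8) = 0.2725/0.4500 = 0.6056
Terminal stock prices: S_uu = 70.31, S_ud = 45, S_dd = 28.8
Terminal payoffs (S − K): max(15.31, 0) = 15.31, max(-10, 0) = 0, max(-26.2, 0) = 0
Node u (S = 56.25): V_u = e^(−0.07)·[0.6056·15.3125 + 0.3944·0.0000] = 8.6459
Node d (S = 36): V_d = e^(−0.07)·[0.6056·0.0000 + 0.3944·0.0000] = 0.0000
Node 0 (S = 45): V_0 = e^(−0.07)·[0.6056·8.6459 + 0.3944·0.0000] = 4.8818

$4.88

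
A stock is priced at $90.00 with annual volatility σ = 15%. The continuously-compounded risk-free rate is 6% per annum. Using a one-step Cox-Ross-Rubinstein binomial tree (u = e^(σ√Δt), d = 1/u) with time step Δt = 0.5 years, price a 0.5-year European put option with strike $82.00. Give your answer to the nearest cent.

CRR parameters: u = e^(σ√Δt) = e^(0.15·√0.5) = 1.1119, d = 1/u = 0.8994
Per-period rate: rΔt = 0.06·0.5 = 0.03, so R = e^0.03 = 1.0305
Risk-neutral probability p = (e^0.03 − 0.8994)/(1.1119 − 0.8994) = 0.1311/0.2125 = 0.6168
Terminal stock prices: S_u = 100.1, S_d = 80.94
Terminal payoffs (K − S): max(-18.07, 0) = 0, max(1.057, 0) = 1.057
Node 0 (S = 90): V_0 = e^(−0.03)·[0.6168·0.0000 + 0.3832·1.0571] = 0.3931

$0.39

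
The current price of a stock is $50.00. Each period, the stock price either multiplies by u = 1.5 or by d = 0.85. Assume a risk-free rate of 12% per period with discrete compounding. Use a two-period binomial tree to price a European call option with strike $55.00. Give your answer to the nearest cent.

Risk-neutral probability p = (1 + 0.12 − 0.85)/(1.5 − 0.85) = 0.2700/0.6500 = 0.4154
Terminal stock prices: S_uu = 112.5, S_ud = 63.75, S_dd = 36.12
Terminal payoffs (S − K): max(57.5, 0) = 57.5, max(8.75, 0) = 8.75, max(-18.88, 0) = 0
Node u (S = 75): V_u = 1/1.12·[0.4154·57.5000 + 0.5846·8.7500] = 25.8929
Node d (S = 42.5): V_d = 1/1.12·[0.4154·8.7500 + 0.5846·0.0000] = 3.2452
Node 0 (S = 50): V_0 = 1/1.12·[0.4154·25.8929 + 0.5846·3.2452] = 11.2970

$11.30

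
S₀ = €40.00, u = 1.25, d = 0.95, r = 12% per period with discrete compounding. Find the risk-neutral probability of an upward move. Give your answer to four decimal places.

p = 0.5667

Risk-neutral probability p = (1 + 0.12 − 0.95)/(1.25 − 0.95) = 0.1700/0.3000 = 0.5667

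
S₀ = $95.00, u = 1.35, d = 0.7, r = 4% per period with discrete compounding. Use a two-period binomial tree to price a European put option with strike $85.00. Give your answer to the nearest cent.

$8.09

Risk-neutral probability p = (1 + 0.04 − 0.7)/(1.35 − 0.7) = 0.3400/0.6500 = 0.5231
Terminal stock prices: S_uu = 173.1, S_ud = 89.77, S_dd = 46.55
Terminal payoffs (K − S): max(-88.14, 0) = 0, max(-4.775, 0) = 0, max(38.45, 0) = 38.45
Node u (S = 128.2): V_u = 1/1.04·[0.5231·0.0000 + 0.4769·0.0000] = 0.0000
Node d (S = 66.5): V_d = 1/1.04·[0.5231·0.0000 + 0.4769·38.4500] = 17.6324
Node 0 (S = 95): V_0 = 1/1.04·[0.5231·0.0000 + 0.4769·17.6324] = 8.0859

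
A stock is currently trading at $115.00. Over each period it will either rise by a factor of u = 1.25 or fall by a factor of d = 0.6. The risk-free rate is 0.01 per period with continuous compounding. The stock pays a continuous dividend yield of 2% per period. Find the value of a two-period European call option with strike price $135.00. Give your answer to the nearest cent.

Per-period risk-free factor R = e^0.01 = 1.0101; dividend-adjusted growth = e^(0.01−0.02) = 0.9900.
Risk-neutral probability p = (0.9900 − 0.6)/(1.25 − 0.6) = 0.3900/0.6500 = 0.6001
Terminal stock prices: S_uu = 179.7, S_ud = 86.25, S_dd = 41.4
Terminal payoffs (S − K): max(44.69, 0) = 44.69, max(-48.75, 0) = 0, max(-93.6, 0) = 0
Node u (S = 143.8): V_u = e^(−0.01)·[0.6001·44.6875 + 0.3999·0.0000] = 26.5491
Node d (S = 69): V_d = e^(−0.01)·[0.6001·0.0000 + 0.3999·0.0000] = 0.0000
Node 0 (S = 115): V_0 = e^(−0.01)·[0.6001·26.5491 + 0.3999·0.0000] = 15.7730

$15.77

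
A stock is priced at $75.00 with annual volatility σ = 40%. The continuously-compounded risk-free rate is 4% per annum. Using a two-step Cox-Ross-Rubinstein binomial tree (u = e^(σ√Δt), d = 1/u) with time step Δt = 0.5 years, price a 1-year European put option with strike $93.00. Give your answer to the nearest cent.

CRR parameters: u = e^(σ√Δt) = e^(0.4·√0.5) = 1.3269, d = 1/u = 0.7536
Per-period rate: rΔt = 0.04·0.5 = 0.02, so R = e^0.02 = 1.0202
Risk-neutral probability p = (e^0.02 − 0.7536)/(1.3269 − 0.7536) = 0.2666/0.5733 = 0.4650
Terminal stock prices: S_uu = 132, S_ud = 75, S_dd = 42.6
Terminal payoffs (K − S): max(-39.05, 0) = 0, max(18, 0) = 18, max(50.4, 0) = 50.4
Node u (S = 99.52): V_u = e^(−0.02)·[0.4650·0.0000 + 0.5350·18.0000] = 9.4394
Node d (S = 56.52): V_d = e^(−0.02)·[0.4650·18.0000 + 0.5350·50.4022] = 34.6356
Node 0 (S = 75): V_0 = e^(−0.02)·[0.4650·9.4394 + 0.5350·34.6356] = 22.4656

$22.47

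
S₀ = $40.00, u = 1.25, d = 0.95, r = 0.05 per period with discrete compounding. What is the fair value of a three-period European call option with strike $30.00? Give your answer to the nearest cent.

$14.08

Risk-neutral probability p = (1 + 0.05 − 0.95)/(1.25 − 0.95) = 0.1000/0.3000 = 0.3333
Terminal stock prices: S_uuu = 78.12, S_uud = 59.38, S_udd = 45.12, S_ddd = 34.29
Terminal payoffs (S − K): max(48.12, 0) = 48.12, max(29.38, 0) = 29.38, max(15.12, 0) = 15.12, max(4.295, 0) = 4.295
Node uu (S = 62.5): V_uu = 1/1.05·[0.3333·48.1250 + 0.6667·29.3750] = 33.9286
Node ud (S = 47.5): V_ud = 1/1.05·[0.3333·29.3750 + 0.6667·15.1250] = 18.9286
Node dd (S = 36.1): V_dd = 1/1.05·[0.3333·15.1250 + 0.6667·4.2950] = 7.5286
Node u (S = 50): V_u = 1/1.05·[0.3333·33.9286 + 0.6667·18.9286] = 22.7891
Node d (S = 38): V_d = 1/1.05·[0.3333·18.9286 + 0.6667·7.5286] = 10.7891
Node 0 (S = 40): V_0 = 1/1.05·[0.3333·22.7891 + 0.6667·10.7891] = 14.0849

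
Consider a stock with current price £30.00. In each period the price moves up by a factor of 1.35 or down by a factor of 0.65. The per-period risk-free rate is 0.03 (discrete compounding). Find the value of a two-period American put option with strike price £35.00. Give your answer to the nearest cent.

£8.91

Risk-neutral probability p = (1 + 0.03 − 0.65)/(1.35 − 0.65) = 0.3800/0.7000 = 0.5429
Terminal stock prices: S_uu = 54.68, S_ud = 26.32, S_dd = 12.68
Terminal payoffs (K − S): max(-19.68, 0) = 0, max(8.675, 0) = 8.675, max(22.32, 0) = 22.32
Node u (S = 40.5): continuation = 1/1.03·[0.5429·0.0000 + 0.4571·8.6750] = 3.8502; exercise value = 0.0000 ≤ continuation, so V_u = 3.8502
Node d (S = 19.5): continuation = 1/1.03·[0.5429·8.6750 + 0.4571·22.3250] = 14.4806; exercise value = 15.5000 > continuation, so V_d = 15.5000 (exercise)
Node 0 (S = 30): continuation = 1/1.03·[0.5429·3.8502 + 0.4571·15.5000] = 8.9086; exercise value = 5.0000 ≤ continuation, so V_0 = 8.9086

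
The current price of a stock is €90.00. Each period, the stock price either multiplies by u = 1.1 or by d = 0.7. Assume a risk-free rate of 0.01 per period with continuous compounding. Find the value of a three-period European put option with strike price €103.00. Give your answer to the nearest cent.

€17.54

Risk-neutral probability p = (e^0.01 − 0.7)/(1.1 − 0.7) = 0.3101/0.4000 = 0.7751
Terminal stock prices: S_uuu = 119.8, S_uud = 76.23, S_udd = 48.51, S_ddd = 30.87
Terminal payoffs (K − S): max(-16.79, 0) = 0, max(26.77, 0) = 26.77, max(54.49, 0) = 54.49, max(72.13, 0) = 72.13
Node uu (S = 108.9): V_uu = e^(−0.01)·[0.7751·0.0000 + 0.2249·26.7700] = 5.9600
Node ud (S = 69.3): V_ud = e^(−0.01)·[0.7751·26.7700 + 0.2249·54.4900] = 32.6751
Node dd (S = 44.1): V_dd = e^(−0.01)·[0.7751·54.4900 + 0.2249·72.1300] = 57.8751
Node u (S = 99): V_u = e^(−0.01)·[0.7751·5.9600 + 0.2249·32.6751] = 11.8485
Node d (S = 63): V_d = e^(−0.01)·[0.7751·32.6751 + 0.2249·57.8751] = 37.9605
Node 0 (S = 90): V_0 = e^(−0.01)·[0.7751·11.8485 + 0.2249·37.9605] = 17.5441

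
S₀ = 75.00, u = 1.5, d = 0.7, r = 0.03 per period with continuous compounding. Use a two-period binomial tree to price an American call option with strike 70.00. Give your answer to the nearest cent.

Risk-neutral probability p = (e^0.03 − 0.7)/(1.5 − 0.7) = 0.3305/0.8000 = 0.4131
Terminal stock prices: S_uu = 168.8, S_ud = 78.75, S_dd = 36.75
Terminal payoffs (S − K): max(98.75, 0) = 98.75, max(8.75, 0) = 8.75, max(-33.25, 0) = 0
Node u (S = 112.5): continuation = e^(−0.03)·[0.4131·98.7500 + 0.5869·8.7500] = 44.5688; exercise value = 42.5000 ≤ continuation, so V_u = 44.5688
Node d (S = 52.5): continuation = e^(−0.03)·[0.4131·8.7500 + 0.5869·0.0000] = 3.5075; exercise value = 0.0000 ≤ continuation, so V_d = 3.5075
Node 0 (S = 75): continuation = e^(−0.03)·[0.4131·44.5688 + 0.5869·3.5075] = 19.8637; exercise value = 5.0000 ≤ continuation, so V_0 = 19.8637

19.86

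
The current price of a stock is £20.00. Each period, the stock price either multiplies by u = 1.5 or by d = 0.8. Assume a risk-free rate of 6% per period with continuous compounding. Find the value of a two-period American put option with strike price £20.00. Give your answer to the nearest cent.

£2.50

Risk-neutral probability p = (e^0.06 − 0.8)/(1.5 − 0.8) = 0.2618/0.7000 = 0.3741
Terminal stock prices: S_uu = 45, S_ud = 24, S_dd = 12.8
Terminal payoffs (K − S): max(-25, 0) = 0, max(-4, 0) = 0, max(7.2, 0) = 7.2
Node u (S = 30): continuation = e^(−0.06)·[0.3741·0.0000 + 0.6259·0.0000] = 0.0000; exercise value = 0.0000 ≤ continuation, so V_u = 0.0000
Node d (S = 16): continuation = e^(−0.06)·[0.3741·0.0000 + 0.6259·7.2000] = 4.2444; exercise value = 4.0000 ≤ continuation, so V_d = 4.2444
Node 0 (S = 20): continuation = e^(−0.06)·[0.3741·0.0000 + 0.6259·4.2444] = 2.5020; exercise value = 0.0000 ≤ continuation, so V_0 = 2.5020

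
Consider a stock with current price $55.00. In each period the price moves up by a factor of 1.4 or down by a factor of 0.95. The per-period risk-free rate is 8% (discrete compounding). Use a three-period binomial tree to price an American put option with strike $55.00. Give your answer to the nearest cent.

Risk-neutral probability p = (1 + 0.08 − 0.95)/(1.4 − 0.95) = 0.1300/0.4500 = 0.2889
Terminal stock prices: S_uuu = 150.9, S_uud = 102.4, S_udd = 69.49, S_ddd = 47.16
Terminal payoffs (K − S): max(-95.92, 0) = 0, max(-47.41, 0) = 0, max(-14.49, 0) = 0, max(7.844, 0) = 7.844
Node uu (S = 107.8): continuation = 1/1.08·[0.2889·0.0000 + 0.7111·0.0000] = 0.0000; exercise value = 0.0000 ≤ continuation, so V_uu = 0.0000
Node ud (S = 73.15): continuation = 1/1.08·[0.2889·0.0000 + 0.7111·0.0000] = 0.0000; exercise value = 0.0000 ≤ continuation, so V_ud = 0.0000
Node dd (S = 49.64): continuation = 1/1.08·[0.2889·0.0000 + 0.7111·7.8444] = 5.1650; exercise value = 5.3625 > continuation, so V_dd = 5.3625 (exercise)
Node u (S = 77): continuation = 1/1.08·[0.2889·0.0000 + 0.7111·0.0000] = 0.0000; exercise value = 0.0000 ≤ continuation, so V_u = 0.0000
Node d (S = 52.25): continuation = 1/1.08·[0.2889·0.0000 + 0.7111·5.3625] = 3.5309; exercise value = 2.7500 ≤ continuation, so V_d = 3.5309
Node 0 (S = 55): continuation = 1/1.08·[0.2889·0.0000 + 0.7111·3.5309] = 2.3248; exercise value = 0.0000 ≤ continuation, so V_0 = 2.3248

$2.32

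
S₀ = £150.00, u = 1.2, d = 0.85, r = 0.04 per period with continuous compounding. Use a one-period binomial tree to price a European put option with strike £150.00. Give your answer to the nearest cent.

£9.83

Risk-neutral probability p = (e^0.04 − 0.85)/(1.2 − 0.85) = 0.1908/0.3500 = 0.5452
Terminal stock prices: S_u = 180, S_d = 127.5
Terminal payoffs (K − S): max(-30, 0) = 0, max(22.5, 0) = 22.5
Node 0 (S = 150): V_0 = e^(−0.04)·[0.5452·0.0000 + 0.4548·22.5000] = 9.8323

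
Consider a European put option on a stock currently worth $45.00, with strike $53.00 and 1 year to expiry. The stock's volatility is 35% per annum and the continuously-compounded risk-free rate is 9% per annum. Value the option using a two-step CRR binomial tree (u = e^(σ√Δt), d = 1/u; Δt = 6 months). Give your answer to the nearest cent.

$8.79

CRR parameters: u = e^(σ√Δt) = e^(0.35·√0.5) = 1.2808, d = 1/u = 0.7808
Per-period rate: rΔt = 0.09·0.5 = 0.045, so R = e^0.045 = 1.0460
Risk-neutral probability p = (e^0.045 − 0.7808)/(1.2808 − 0.7808) = 0.2653/0.5000 = 0.5305
Terminal stock prices: S_uu = 73.82, S_ud = 45, S_dd = 27.43
Terminal payoffs (K − S): max(-20.82, 0) = 0, max(8, 0) = 8, max(25.57, 0) = 25.57
Node u (S = 57.64): V_u = e^(−0.045)·[0.5305·0.0000 + 0.4695·8.0000] = 3.5908
Node d (S = 35.13): V_d = e^(−0.045)·[0.5305·8.0000 + 0.4695·25.5686] = 15.5337
Node 0 (S = 45): V_0 = e^(−0.045)·[0.5305·3.5908 + 0.4695·15.5337] = 8.7934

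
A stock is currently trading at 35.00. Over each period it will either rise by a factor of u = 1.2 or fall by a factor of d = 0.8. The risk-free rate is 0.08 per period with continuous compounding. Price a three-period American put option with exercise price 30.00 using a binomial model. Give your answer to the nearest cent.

Risk-neutral probability p = (e^0.08 − 0.8)/(1.2 − 0.8) = 0.2833/0.4000 = 0.7082
Terminal stock prices: S_uuu = 60.48, S_uud = 40.32, S_udd = 26.88, S_ddd = 17.92
Terminal payoffs (K − S): max(-30.48, 0) = 0, max(-10.32, 0) = 0, max(3.12, 0) = 3.12, max(12.08, 0) = 12.08
Node uu (S = 50.4): continuation = e^(−0.08)·[0.7082·0.0000 + 0.2918·0.0000] = 0.0000; exercise value = 0.0000 ≤ continuation, so V_uu = 0.0000
Node ud (S = 33.6): continuation = e^(−0.08)·[0.7082·0.0000 + 0.2918·3.1200] = 0.8404; exercise value = 0.0000 ≤ continuation, so V_ud = 0.8404
Node dd (S = 22.4): continuation = e^(−0.08)·[0.7082·3.1200 + 0.2918·12.0800] = 5.2935; exercise value = 7.6000 > continuation, so V_dd = 7.6000 (exercise)
Node u (S = 42): continuation = e^(−0.08)·[0.7082·0.0000 + 0.2918·0.8404] = 0.2264; exercise value = 0.0000 ≤ continuation, so V_u = 0.2264
Node d (S = 28): continuation = e^(−0.08)·[0.7082·0.8404 + 0.2918·7.6000] = 2.5965; exercise value = 2.0000 ≤ continuation, so V_d = 2.5965
Node 0 (S = 35): continuation = e^(−0.08)·[0.7082·0.2264 + 0.2918·2.5965] = 0.8473; exercise value = 0.0000 ≤ continuation, so V_0 = 0.8473

0.85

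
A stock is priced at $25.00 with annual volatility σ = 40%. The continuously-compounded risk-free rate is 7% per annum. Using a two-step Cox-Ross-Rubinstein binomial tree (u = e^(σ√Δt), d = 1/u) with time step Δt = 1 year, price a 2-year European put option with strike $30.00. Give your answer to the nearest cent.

CRR parameters: u = e^(σ√Δt) = e^(0.4·√1) = 1.4918, d = 1/u = 0.6703
Per-period rate: rΔt = 0.07·1 = 0.07, so R = e^0.07 = 1.0725
Risk-neutral probability p = (e^0.07 − 0.6703)/(1.4918 − 0.6703) = 0.4022/0.8215 = 0.4896
Terminal stock prices: S_uu = 55.64, S_ud = 25, S_dd = 11.23
Terminal payoffs (K − S): max(-25.64, 0) = 0, max(5, 0) = 5, max(18.77, 0) = 18.77
Node u (S = 37.3): V_u = e^(−0.07)·[0.4896·0.0000 + 0.5104·5.0000] = 2.3796
Node d (S = 16.76): V_d = e^(−0.07)·[0.4896·5.0000 + 0.5104·18.7668] = 11.2138
Node 0 (S = 25): V_0 = e^(−0.07)·[0.4896·2.3796 + 0.5104·11.2138] = 6.4231

$6.42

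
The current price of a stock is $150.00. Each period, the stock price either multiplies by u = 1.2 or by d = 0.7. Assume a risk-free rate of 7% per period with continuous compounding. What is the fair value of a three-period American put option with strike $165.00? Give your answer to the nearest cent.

$22.29

Risk-neutral probability p = (e^0.07 − 0.7)/(1.2 − 0.7) = 0.3725/0.5000 = 0.7450
Terminal stock prices: S_uuu = 259.2, S_uud = 151.2, S_udd = 88.2, S_ddd = 51.45
Terminal payoffs (K − S): max(-94.2, 0) = 0, max(13.8, 0) = 13.8, max(76.8, 0) = 76.8, max(113.6, 0) = 113.6
Node uu (S = 216): continuation = e^(−0.07)·[0.7450·0.0000 + 0.2550·13.8000] = 3.2809; exercise value = 0.0000 ≤ continuation, so V_uu = 3.2809
Node ud (S = 126): continuation = e^(−0.07)·[0.7450·13.8000 + 0.2550·76.8000] = 27.8450; exercise value = 39.0000 > continuation, so V_ud = 39.0000 (exercise)
Node dd (S = 73.5): continuation = e^(−0.07)·[0.7450·76.8000 + 0.2550·113.5500] = 80.3450; exercise value = 91.5000 > continuation, so V_dd = 91.5000 (exercise)
Node u (S = 180): continuation = e^(−0.07)·[0.7450·3.2809 + 0.2550·39.0000] = 11.5511; exercise value = 0.0000 ≤ continuation, so V_u = 11.5511
Node d (S = 105): continuation = e^(−0.07)·[0.7450·39.0000 + 0.2550·91.5000] = 48.8450; exercise value = 60.0000 > continuation, so V_d = 60.0000 (exercise)
Node 0 (S = 150): continuation = e^(−0.07)·[0.7450·11.5511 + 0.2550·60.0000] = 22.2887; exercise value = 15.0000 ≤ continuation, so V_0 = 22.2887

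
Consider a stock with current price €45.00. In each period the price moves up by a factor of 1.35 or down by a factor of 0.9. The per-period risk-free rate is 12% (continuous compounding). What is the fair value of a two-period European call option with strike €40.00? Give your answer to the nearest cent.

Risk-neutral probability p = (e^0.12 − 0.9)/(1.35 − 0.9) = 0.2275/0.4500 = 0.5055
Terminal stock prices: S_uu = 82.01, S_ud = 54.68, S_dd = 36.45
Terminal payoffs (S − K): max(42.01, 0) = 42.01, max(14.68, 0) = 14.68, max(-3.55, 0) = 0
Node u (S = 60.75): V_u = e^(−0.12)·[0.5055·42.0125 + 0.4945·14.6750] = 25.2732
Node d (S = 40.5): V_d = e^(−0.12)·[0.5055·14.6750 + 0.4945·0.0000] = 6.5800
Node 0 (S = 45): V_0 = e^(−0.12)·[0.5055·25.2732 + 0.4945·6.5800] = 14.2176

€14.22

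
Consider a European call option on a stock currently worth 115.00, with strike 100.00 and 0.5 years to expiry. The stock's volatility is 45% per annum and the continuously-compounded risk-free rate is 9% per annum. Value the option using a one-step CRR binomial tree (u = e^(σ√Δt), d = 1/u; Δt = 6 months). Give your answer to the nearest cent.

CRR parameters: u = e^(σ√Δt) = e^(0.45·√0.5) = 1.3746, d = 1/u = 0.7275
Per-period rate: rΔt = 0.09·0.5 = 0.045, so R = e^0.045 = 1.0460
Risk-neutral probability p = (e^0.045 − 0.7275)/(1.3746 − 0.7275) = 0.3186/0.6472 = 0.4922
Terminal stock prices: S_u = 158.1, S_d = 83.66
Terminal payoffs (S − K): max(58.08, 0) = 58.08, max(-16.34, 0) = 0
Node 0 (S = 115): V_0 = e^(−0.045)·[0.4922·58.0846 + 0.5078·0.0000] = 27.3331

27.33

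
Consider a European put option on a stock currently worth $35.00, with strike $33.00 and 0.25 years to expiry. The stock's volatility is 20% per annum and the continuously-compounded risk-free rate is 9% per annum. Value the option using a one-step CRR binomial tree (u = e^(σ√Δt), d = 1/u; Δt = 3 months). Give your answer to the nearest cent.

CRR parameters: u = e^(σ√Δt) = e^(0.2·√0.25) = 1.1052, d = 1/u = 0.9048
Per-period rate: rΔt = 0.09·0.25 = 0.0225, so R = e^0.0225 = 1.0228
Risk-neutral probability p = (e^0.0225 − 0.9048)/(1.1052 − 0.9048) = 0.1179/0.2003 = 0.5886
Terminal stock prices: S_u = 38.68, S_d = 31.67
Terminal payoffs (K − S): max(-5.681, 0) = 0, max(1.331, 0) = 1.331
Node 0 (S = 35): V_0 = e^(−0.0225)·[0.5886·0.0000 + 0.4114·1.3307] = 0.5353

$0.54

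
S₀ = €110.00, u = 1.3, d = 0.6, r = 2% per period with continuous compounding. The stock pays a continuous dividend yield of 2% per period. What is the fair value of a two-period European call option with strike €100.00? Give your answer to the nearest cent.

Per-period risk-free factor R = e^0.02 = 1.0202; dividend-adjusted growth = e^(0.02−0.02) = 1.0000.
Risk-neutral probability p = (1.0000 − 0.6)/(1.3 − 0.6) = 0.4000/0.7000 = 0.5714
Terminal stock prices: S_uu = 185.9, S_ud = 85.8, S_dd = 39.6
Terminal payoffs (S − K): max(85.9, 0) = 85.9, max(-14.2, 0) = 0, max(-60.4, 0) = 0
Node u (S = 143): V_u = e^(−0.02)·[0.5714·85.9000 + 0.4286·0.0000] = 48.1138
Node d (S = 66): V_d = e^(−0.02)·[0.5714·0.0000 + 0.4286·0.0000] = 0.0000
Node 0 (S = 110): V_0 = e^(−0.02)·[0.5714·48.1138 + 0.4286·0.0000] = 26.9492

€26.95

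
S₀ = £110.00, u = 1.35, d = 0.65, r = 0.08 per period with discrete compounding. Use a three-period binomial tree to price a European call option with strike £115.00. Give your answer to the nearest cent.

£33.95

Risk-neutral probability p = (1 + 0.08 − 0.65)/(1.35 − 0.65) = 0.4300/0.7000 = 0.6143
Terminal stock prices: S_uuu = 270.6, S_uud = 130.3, S_udd = 62.74, S_ddd = 30.21
Terminal payoffs (S − K): max(155.6, 0) = 155.6, max(15.31, 0) = 15.31, max(-52.26, 0) = 0, max(-84.79, 0) = 0
Node uu (S = 200.5): V_uu = 1/1.08·[0.6143·155.6413 + 0.3857·15.3088] = 93.9935
Node ud (S = 96.53): V_ud = 1/1.08·[0.6143·15.3088 + 0.3857·0.0000] = 8.7074
Node dd (S = 46.48): V_dd = 1/1.08·[0.6143·0.0000 + 0.3857·0.0000] = 0.0000
Node u (S = 148.5): V_u = 1/1.08·[0.6143·93.9935 + 0.3857·8.7074] = 56.5717
Node d (S = 71.5): V_d = 1/1.08·[0.6143·8.7074 + 0.3857·0.0000] = 4.9526
Node 0 (S = 110): V_0 = 1/1.08·[0.6143·56.5717 + 0.3857·4.9526] = 33.9458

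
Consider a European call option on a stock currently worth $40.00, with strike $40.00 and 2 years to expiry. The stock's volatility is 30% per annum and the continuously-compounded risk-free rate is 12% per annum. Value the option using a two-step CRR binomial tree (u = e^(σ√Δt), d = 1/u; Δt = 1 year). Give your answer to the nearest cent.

$10.43

CRR parameters: u = e^(σ√Δt) = e^(0.3·√1) = 1.3499, d = 1/u = 0.7408
Per-period rate: rΔt = 0.12·1 = 0.12, so R = e^0.12 = 1.1275
Risk-neutral probability p = (e^0.12 − 0.7408)/(1.3499 − 0.7408) = 0.3867/0.6090 = 0.6349
Terminal stock prices: S_uu = 72.88, S_ud = 40, S_dd = 21.95
Terminal payoffs (S − K): max(32.88, 0) = 32.88, max(0, 0) = 0, max(-18.05, 0) = 0
Node u (S = 53.99): V_u = e^(−0.12)·[0.6349·32.8848 + 0.3651·0.0000] = 18.5175
Node d (S = 29.63): V_d = e^(−0.12)·[0.6349·0.0000 + 0.3651·0.0000] = 0.0000
Node 0 (S = 40): V_0 = e^(−0.12)·[0.6349·18.5175 + 0.3651·0.0000] = 10.4273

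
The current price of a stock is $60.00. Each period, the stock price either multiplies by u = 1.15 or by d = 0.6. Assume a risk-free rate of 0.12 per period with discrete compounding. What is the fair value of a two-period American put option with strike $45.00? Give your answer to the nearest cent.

$0.59

Risk-neutral probability p = (1 + 0.12 − 0.6)/(1.15 − 0.6) = 0.5200/0.5500 = 0.9455
Terminal stock prices: S_uu = 79.35, S_ud = 41.4, S_dd = 21.6
Terminal payoffs (K − S): max(-34.35, 0) = 0, max(3.6, 0) = 3.6, max(23.4, 0) = 23.4
Node u (S = 69): continuation = 1/1.12·[0.9455·0.0000 + 0.0545·3.6000] = 0.1753; exercise value = 0.0000 ≤ continuation, so V_u = 0.1753
Node d (S = 36): continuation = 1/1.12·[0.9455·3.6000 + 0.0545·23.4000] = 4.1786; exercise value = 9.0000 > continuation, so V_d = 9.0000 (exercise)
Node 0 (S = 60): continuation = 1/1.12·[0.9455·0.1753 + 0.0545·9.0000] = 0.5863; exercise value = 0.0000 ≤ continuation, so V_0 = 0.5863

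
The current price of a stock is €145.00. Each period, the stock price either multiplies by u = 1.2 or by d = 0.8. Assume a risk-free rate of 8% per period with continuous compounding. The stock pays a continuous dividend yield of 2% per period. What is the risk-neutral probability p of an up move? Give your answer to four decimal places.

Per-period risk-free factor R = e^0.08 = 1.0833; dividend-adjusted growth = e^(0.08−0.02) = 1.0618.
Risk-neutral probability p = (1.0618 − 0.8)/(1.2 − 0.8) = 0.2618/0.4000 = 0.6546

p = 0.6546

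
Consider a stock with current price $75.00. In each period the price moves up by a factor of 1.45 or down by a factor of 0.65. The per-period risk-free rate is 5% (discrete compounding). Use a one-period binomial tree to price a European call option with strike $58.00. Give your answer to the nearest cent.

Risk-neutral probability p = (1 + 0.05 − 0.65)/(1.45 − 0.65) = 0.4000/0.8000 = 0.5000
Terminal stock prices: S_u = 108.8, S_d = 48.75
Terminal payoffs (S − K): max(50.75, 0) = 50.75, max(-9.25, 0) = 0
Node 0 (S = 75): V_0 = 1/1.05·[0.5000·50.7500 + 0.5000·0.0000] = 24.1667

$24.17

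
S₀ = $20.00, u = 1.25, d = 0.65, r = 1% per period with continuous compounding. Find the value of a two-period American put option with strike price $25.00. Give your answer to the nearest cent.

Risk-neutral probability p = (e^0.01 − 0.65)/(1.25 − 0.65) = 0.3601/0.6000 = 0.6001
Terminal stock prices: S_uu = 31.25, S_ud = 16.25, S_dd = 8.45
Terminal payoffs (K − S): max(-6.25, 0) = 0, max(8.75, 0) = 8.75, max(16.55, 0) = 16.55
Node u (S = 25): continuation = e^(−0.01)·[0.6001·0.0000 + 0.3999·8.7500] = 3.4645; exercise value = 0.0000 ≤ continuation, so V_u = 3.4645
Node d (S = 13): continuation = e^(−0.01)·[0.6001·8.7500 + 0.3999·16.5500] = 11.7512; exercise value = 12.0000 > continuation, so V_d = 12.0000 (exercise)
Node 0 (S = 20): continuation = e^(−0.01)·[0.6001·3.4645 + 0.3999·12.0000] = 6.8095; exercise value = 5.0000 ≤ continuation, so V_0 = 6.8095

$6.81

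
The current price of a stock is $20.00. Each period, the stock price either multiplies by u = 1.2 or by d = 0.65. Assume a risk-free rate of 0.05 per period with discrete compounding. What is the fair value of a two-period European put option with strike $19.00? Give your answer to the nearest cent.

$1.94

Risk-neutral probability p = (1 + 0.05 − 0.65)/(1.2 − 0.65) = 0.4000/0.5500 = 0.7273
Terminal stock prices: S_uu = 28.8, S_ud = 15.6, S_dd = 8.45
Terminal payoffs (K − S): max(-9.8, 0) = 0, max(3.4, 0) = 3.4, max(10.55, 0) = 10.55
Node u (S = 24): V_u = 1/1.05·[0.7273·0.0000 + 0.2727·3.4000] = 0.8831
Node d (S = 13): V_d = 1/1.05·[0.7273·3.4000 + 0.2727·10.5500] = 5.0952
Node 0 (S = 20): V_0 = 1/1.05·[0.7273·0.8831 + 0.2727·5.0952] = 1.9351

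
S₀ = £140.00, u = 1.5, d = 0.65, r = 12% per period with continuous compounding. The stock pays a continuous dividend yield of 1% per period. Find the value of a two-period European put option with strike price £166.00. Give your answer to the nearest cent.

Per-period risk-free factor R = e^0.12 = 1.1275; dividend-adjusted growth = e^(0.12−0.01) = 1.1163.
Risk-neutral probability p = (1.1163 − 0.65)/(1.5 − 0.65) = 0.4663/0.8500 = 0.5486
Terminal stock prices: S_uu = 315, S_ud = 136.5, S_dd = 59.15
Terminal payoffs (K − S): max(-149, 0) = 0, max(29.5, 0) = 29.5, max(106.8, 0) = 106.8
Node u (S = 210): V_u = e^(−0.12)·[0.5486·0.0000 + 0.4514·29.5000] = 11.8115
Node d (S = 91): V_d = e^(−0.12)·[0.5486·29.5000 + 0.4514·106.8500] = 57.1343
Node 0 (S = 140): V_0 = e^(−0.12)·[0.5486·11.8115 + 0.4514·57.1343] = 28.6226

£28.62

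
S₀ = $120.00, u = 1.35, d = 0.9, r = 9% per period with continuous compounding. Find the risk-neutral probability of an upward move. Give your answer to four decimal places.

p = 0.4315

Risk-neutral probability p = (e^0.09 − 0.9)/(1.35 − 0.9) = 0.1942/0.4500 = 0.4315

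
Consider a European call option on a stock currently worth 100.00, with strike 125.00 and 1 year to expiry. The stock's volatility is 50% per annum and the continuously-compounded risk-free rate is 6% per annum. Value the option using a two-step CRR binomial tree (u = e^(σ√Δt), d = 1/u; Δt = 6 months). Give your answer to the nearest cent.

15.15

CRR parameters: u = e^(σ√Δt) = e^(0.5·√0.5) = 1.4241, d = 1/u = 0.7022
Per-period rate: rΔt = 0.06·0.5 = 0.03, so R = e^0.03 = 1.0305
Risk-neutral probability p = (e^0.03 − 0.7022)/(1.4241 − 0.7022) = 0.3283/0.7219 = 0.4547
Terminal stock prices: S_uu = 202.8, S_ud = 100, S_dd = 49.31
Terminal payoffs (S − K): max(77.81, 0) = 77.81, max(-25, 0) = 0, max(-75.69, 0) = 0
Node u (S = 142.4): V_u = e^(−0.03)·[0.4547·77.8115 + 0.5453·0.0000] = 34.3357
Node d (S = 70.22): V_d = e^(−0.03)·[0.4547·0.0000 + 0.5453·0.0000] = 0.0000
Node 0 (S = 100): V_0 = e^(−0.03)·[0.4547·34.3357 + 0.5453·0.0000] = 15.1512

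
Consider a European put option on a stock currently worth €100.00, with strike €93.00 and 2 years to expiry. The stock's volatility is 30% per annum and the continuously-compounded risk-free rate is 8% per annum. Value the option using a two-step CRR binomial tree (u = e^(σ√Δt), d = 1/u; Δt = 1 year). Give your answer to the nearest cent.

CRR parameters: u = e^(σ√Δt) = e^(0.3·√1) = 1.3499, d = 1/u = 0.7408
Per-period rate: rΔt = 0.08·1 = 0.08, so R = e^0.08 = 1.0833
Risk-neutral probability p = (e^0.08 − 0.7408)/(1.3499 − 0.7408) = 0.3425/0.6090 = 0.5623
Terminal stock prices: S_uu = 182.2, S_ud = 100, S_dd = 54.88
Terminal payoffs (K − S): max(-89.21, 0) = 0, max(-7, 0) = 0, max(38.12, 0) = 38.12
Node u (S = 135): V_u = e^(−0.08)·[0.5623·0.0000 + 0.4377·0.0000] = 0.0000
Node d (S = 74.08): V_d = e^(−0.08)·[0.5623·0.0000 + 0.4377·38.1188] = 15.4015
Node 0 (S = 100): V_0 = e^(−0.08)·[0.5623·0.0000 + 0.4377·15.4015] = 6.2228

€6.22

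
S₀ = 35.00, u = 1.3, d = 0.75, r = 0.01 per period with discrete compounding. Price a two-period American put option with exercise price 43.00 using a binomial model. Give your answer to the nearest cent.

10.91

Risk-neutral probability p = (1 + 0.01 − 0.75)/(1.3 − 0.75) = 0.2600/0.5500 = 0.4727
Terminal stock prices: S_uu = 59.15, S_ud = 34.12, S_dd = 19.69
Terminal payoffs (K − S): max(-16.15, 0) = 0, max(8.875, 0) = 8.875, max(23.31, 0) = 23.31
Node u (S = 45.5): continuation = 1/1.01·[0.4727·0.0000 + 0.5273·8.8750] = 4.6332; exercise value = 0.0000 ≤ continuation, so V_u = 4.6332
Node d (S = 26.25): continuation = 1/1.01·[0.4727·8.8750 + 0.5273·23.3125] = 16.3243; exercise value = 16.7500 > continuation, so V_d = 16.7500 (exercise)
Node 0 (S = 35): continuation = 1/1.01·[0.4727·4.6332 + 0.5273·16.7500] = 10.9129; exercise value = 8.0000 ≤ continuation, so V_0 = 10.9129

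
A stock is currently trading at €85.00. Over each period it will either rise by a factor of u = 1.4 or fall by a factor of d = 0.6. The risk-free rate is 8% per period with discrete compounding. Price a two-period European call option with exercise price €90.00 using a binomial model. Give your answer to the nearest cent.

€23.64

Risk-neutral probability p = (1 + 0.08 − 0.6)/(1.4 − 0.6) = 0.4800/0.8000 = 0.6000
Terminal stock prices: S_uu = 166.6, S_ud = 71.4, S_dd = 30.6
Terminal payoffs (S − K): max(76.6, 0) = 76.6, max(-18.6, 0) = 0, max(-59.4, 0) = 0
Node u (S = 119): V_u = 1/1.08·[0.6000·76.6000 + 0.4000·0.0000] = 42.5556
Node d (S = 51): V_d = 1/1.08·[0.6000·0.0000 + 0.4000·0.0000] = 0.0000
Node 0 (S = 85): V_0 = 1/1.08·[0.6000·42.5556 + 0.4000·0.0000] = 23.6420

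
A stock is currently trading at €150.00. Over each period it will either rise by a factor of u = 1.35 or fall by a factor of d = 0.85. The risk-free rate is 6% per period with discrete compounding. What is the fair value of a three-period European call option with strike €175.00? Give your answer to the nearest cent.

€26.86

Risk-neutral probability p = (1 + 0.06 − 0.85)/(1.35 − 0.85) = 0.2100/0.5000 = 0.4200
Terminal stock prices: S_uuu = 369.1, S_uud = 232.4, S_udd = 146.3, S_ddd = 92.12
Terminal payoffs (S − K): max(194.1, 0) = 194.1, max(57.37, 0) = 57.37, max(-28.69, 0) = 0, max(-82.88, 0) = 0
Node uu (S = 273.4): V_uu = 1/1.06·[0.4200·194.0563 + 0.5800·57.3688] = 108.2807
Node ud (S = 172.1): V_ud = 1/1.06·[0.4200·57.3688 + 0.5800·0.0000] = 22.7310
Node dd (S = 108.4): V_dd = 1/1.06·[0.4200·0.0000 + 0.5800·0.0000] = 0.0000
Node u (S = 202.5): V_u = 1/1.06·[0.4200·108.2807 + 0.5800·22.7310] = 55.3414
Node d (S = 127.5): V_d = 1/1.06·[0.4200·22.7310 + 0.5800·0.0000] = 9.0066
Node 0 (S = 150): V_0 = 1/1.06·[0.4200·55.3414 + 0.5800·9.0066] = 26.8559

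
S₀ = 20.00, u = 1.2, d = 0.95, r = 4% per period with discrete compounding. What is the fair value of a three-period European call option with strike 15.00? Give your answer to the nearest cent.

Risk-neutral probability p = (1 + 0.04 − 0.95)/(1.2 − 0.95) = 0.0900/0.2500 = 0.3600
Terminal stock prices: S_uuu = 34.56, S_uud = 27.36, S_udd = 21.66, S_ddd = 17.15
Terminal payoffs (S − K): max(19.56, 0) = 19.56, max(12.36, 0) = 12.36, max(6.66, 0) = 6.66, max(2.147, 0) = 2.147
Node uu (S = 28.8): V_uu = 1/1.04·[0.3600·19.5600 + 0.6400·12.3600] = 14.3769
Node ud (S = 22.8): V_ud = 1/1.04·[0.3600·12.3600 + 0.6400·6.6600] = 8.3769
Node dd (S = 18.05): V_dd = 1/1.04·[0.3600·6.6600 + 0.6400·2.1475] = 3.6269
Node u (S = 24): V_u = 1/1.04·[0.3600·14.3769 + 0.6400·8.3769] = 10.1317
Node d (S = 19): V_d = 1/1.04·[0.3600·8.3769 + 0.6400·3.6269] = 5.1317
Node 0 (S = 20): V_0 = 1/1.04·[0.3600·10.1317 + 0.6400·5.1317] = 6.6651

6.67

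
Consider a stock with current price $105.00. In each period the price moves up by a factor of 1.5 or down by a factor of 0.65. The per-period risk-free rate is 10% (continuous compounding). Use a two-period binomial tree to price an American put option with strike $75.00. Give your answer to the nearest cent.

$5.41

Risk-neutral probability p = (e^0.1 − 0.65)/(1.5 − 0.65) = 0.4552/0.8500 = 0.5355
Terminal stock prices: S_uu = 236.2, S_ud = 102.4, S_dd = 44.36
Terminal payoffs (K − S): max(-161.2, 0) = 0, max(-27.38, 0) = 0, max(30.64, 0) = 30.64
Node u (S = 157.5): continuation = e^(−0.1)·[0.5355·0.0000 + 0.4645·0.0000] = 0.0000; exercise value = 0.0000 ≤ continuation, so V_u = 0.0000
Node d (S = 68.25): continuation = e^(−0.1)·[0.5355·0.0000 + 0.4645·30.6375] = 12.8770; exercise value = 6.7500 ≤ continuation, so V_d = 12.8770
Node 0 (S = 105): continuation = e^(−0.1)·[0.5355·0.0000 + 0.4645·12.8770] = 5.4122; exercise value = 0.0000 ≤ continuation, so V_0 = 5.4122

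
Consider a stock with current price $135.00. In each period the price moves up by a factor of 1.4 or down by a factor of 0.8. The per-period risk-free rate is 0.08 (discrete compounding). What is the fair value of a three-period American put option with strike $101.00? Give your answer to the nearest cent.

$3.84

Risk-neutral probability p = (1 + 0.08 − 0.8)/(1.4 − 0.8) = 0.2800/0.6000 = 0.4667
Terminal stock prices: S_uuu = 370.4, S_uud = 211.7, S_udd = 121, S_ddd = 69.12
Terminal payoffs (K − S): max(-269.4, 0) = 0, max(-110.7, 0) = 0, max(-19.96, 0) = 0, max(31.88, 0) = 31.88
Node uu (S = 264.6): continuation = 1/1.08·[0.4667·0.0000 + 0.5333·0.0000] = 0.0000; exercise value = 0.0000 ≤ continuation, so V_uu = 0.0000
Node ud (S = 151.2): continuation = 1/1.08·[0.4667·0.0000 + 0.5333·0.0000] = 0.0000; exercise value = 0.0000 ≤ continuation, so V_ud = 0.0000
Node dd (S = 86.4): continuation = 1/1.08·[0.4667·0.0000 + 0.5333·31.8800] = 15.7432; exercise value = 14.6000 ≤ continuation, so V_dd = 15.7432
Node u (S = 189): continuation = 1/1.08·[0.4667·0.0000 + 0.5333·0.0000] = 0.0000; exercise value = 0.0000 ≤ continuation, so V_u = 0.0000
Node d (S = 108): continuation = 1/1.08·[0.4667·0.0000 + 0.5333·15.7432] = 7.7744; exercise value = 0.0000 ≤ continuation, so V_d = 7.7744
Node 0 (S = 135): continuation = 1/1.08·[0.4667·0.0000 + 0.5333·7.7744] = 3.8392; exercise value = 0.0000 ≤ continuation, so V_0 = 3.8392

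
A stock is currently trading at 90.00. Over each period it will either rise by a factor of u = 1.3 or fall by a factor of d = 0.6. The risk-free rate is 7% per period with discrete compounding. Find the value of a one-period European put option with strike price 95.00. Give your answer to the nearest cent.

Risk-neutral probability p = (1 + 0.07 − 0.6)/(1.3 − 0.6) = 0.4700/0.7000 = 0.6714
Terminal stock prices: S_u = 117, S_d = 54
Terminal payoffs (K − S): max(-22, 0) = 0, max(41, 0) = 41
Node 0 (S = 90): V_0 = 1/1.07·[0.6714·0.0000 + 0.3286·41.0000] = 12.5901

12.59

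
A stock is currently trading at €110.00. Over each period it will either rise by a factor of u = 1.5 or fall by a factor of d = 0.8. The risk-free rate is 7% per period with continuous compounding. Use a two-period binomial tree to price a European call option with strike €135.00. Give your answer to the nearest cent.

Risk-neutral probability p = (e^0.07 − 0.8)/(1.5 − 0.8) = 0.2725/0.7000 = 0.3893
Terminal stock prices: S_uu = 247.5, S_ud = 132, S_dd = 70.4
Terminal payoffs (S − K): max(112.5, 0) = 112.5, max(-3, 0) = 0, max(-64.6, 0) = 0
Node u (S = 165): V_u = e^(−0.07)·[0.3893·112.5000 + 0.6107·0.0000] = 40.8351
Node d (S = 88): V_d = e^(−0.07)·[0.3893·0.0000 + 0.6107·0.0000] = 0.0000
Node 0 (S = 110): V_0 = e^(−0.07)·[0.3893·40.8351 + 0.6107·0.0000] = 14.8223

€14.82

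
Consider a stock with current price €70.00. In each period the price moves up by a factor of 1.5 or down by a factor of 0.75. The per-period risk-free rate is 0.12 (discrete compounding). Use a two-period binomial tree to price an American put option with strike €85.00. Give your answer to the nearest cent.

€15.95

Risk-neutral probability p = (1 + 0.12 − 0.75)/(1.5 − 0.75) = 0.3700/0.7500 = 0.4933
Terminal stock prices: S_uu = 157.5, S_ud = 78.75, S_dd = 39.38
Terminal payoffs (K − S): max(-72.5, 0) = 0, max(6.25, 0) = 6.25, max(45.62, 0) = 45.62
Node u (S = 105): continuation = 1/1.12·[0.4933·0.0000 + 0.5067·6.2500] = 2.8274; exercise value = 0.0000 ≤ continuation, so V_u = 2.8274
Node d (S = 52.5): continuation = 1/1.12·[0.4933·6.2500 + 0.5067·45.6250] = 23.3929; exercise value = 32.5000 > continuation, so V_d = 32.5000 (exercise)
Node 0 (S = 70): continuation = 1/1.12·[0.4933·2.8274 + 0.5067·32.5000] = 15.9478; exercise value = 15.0000 ≤ continuation, so V_0 = 15.9478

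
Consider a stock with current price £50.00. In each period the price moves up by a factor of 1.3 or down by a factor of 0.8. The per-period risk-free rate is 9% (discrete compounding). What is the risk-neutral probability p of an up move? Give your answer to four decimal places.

Risk-neutral probability p = (1 + 0.09 − 0.8)/(1.3 − 0.8) = 0.2900/0.5000 = 0.5800

p = 0.5800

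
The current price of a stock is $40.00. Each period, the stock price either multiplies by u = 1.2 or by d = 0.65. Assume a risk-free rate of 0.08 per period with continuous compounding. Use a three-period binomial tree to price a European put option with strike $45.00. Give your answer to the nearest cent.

$4.67

Risk-neutral probability p = (e^0.08 − 0.65)/(1.2 − 0.65) = 0.4333/0.5500 = 0.7878
Terminal stock prices: S_uuu = 69.12, S_uud = 37.44, S_udd = 20.28, S_ddd = 10.98
Terminal payoffs (K − S): max(-24.12, 0) = 0, max(7.56, 0) = 7.56, max(24.72, 0) = 24.72, max(34.02, 0) = 34.02
Node uu (S = 57.6): V_uu = e^(−0.08)·[0.7878·0.0000 + 0.2122·7.5600] = 1.4809
Node ud (S = 31.2): V_ud = e^(−0.08)·[0.7878·7.5600 + 0.2122·24.7200] = 10.3402
Node dd (S = 16.9): V_dd = e^(−0.08)·[0.7878·24.7200 + 0.2122·34.0150] = 24.6402
Node u (S = 48): V_u = e^(−0.08)·[0.7878·1.4809 + 0.2122·10.3402] = 3.1025
Node d (S = 26): V_d = e^(−0.08)·[0.7878·10.3402 + 0.2122·24.6402] = 12.3465
Node 0 (S = 40): V_0 = e^(−0.08)·[0.7878·3.1025 + 0.2122·12.3465] = 4.6748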